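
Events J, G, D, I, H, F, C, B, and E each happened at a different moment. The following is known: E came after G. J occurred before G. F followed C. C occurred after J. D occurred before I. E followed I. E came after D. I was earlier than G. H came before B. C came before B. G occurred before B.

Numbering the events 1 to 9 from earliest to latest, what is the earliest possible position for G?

4

D, I, and J must all come before G — 3 forced predecessors.
Nothing else is forced ahead of G, so its earliest slot is position 3 + 1 = 4.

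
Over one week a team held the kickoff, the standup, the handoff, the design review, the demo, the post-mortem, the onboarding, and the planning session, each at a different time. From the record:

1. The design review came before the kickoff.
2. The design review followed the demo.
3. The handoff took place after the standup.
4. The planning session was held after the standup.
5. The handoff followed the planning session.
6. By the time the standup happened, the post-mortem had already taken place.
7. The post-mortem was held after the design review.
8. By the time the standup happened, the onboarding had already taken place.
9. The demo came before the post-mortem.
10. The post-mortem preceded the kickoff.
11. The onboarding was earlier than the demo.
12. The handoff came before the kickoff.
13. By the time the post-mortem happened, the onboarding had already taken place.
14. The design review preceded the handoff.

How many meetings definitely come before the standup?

4

Directly stated before the standup: the onboarding and the post-mortem.
The demo reaches the standup via the demo → the post-mortem → the standup.
The design review reaches the standup via the design review → the post-mortem → the standup.
That's the demo, the design review, the onboarding, and the post-mortem — 4 in all.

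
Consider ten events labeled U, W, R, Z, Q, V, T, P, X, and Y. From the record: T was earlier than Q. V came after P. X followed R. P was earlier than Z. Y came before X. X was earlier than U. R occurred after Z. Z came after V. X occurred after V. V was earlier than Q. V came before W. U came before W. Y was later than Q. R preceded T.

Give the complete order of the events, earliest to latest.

P, V, Z, R, T, Q, Y, X, U, W

The constraints fix every adjacent pair, so only one ordering works:
P → V → Z → R → T → Q → Y → X → U → W.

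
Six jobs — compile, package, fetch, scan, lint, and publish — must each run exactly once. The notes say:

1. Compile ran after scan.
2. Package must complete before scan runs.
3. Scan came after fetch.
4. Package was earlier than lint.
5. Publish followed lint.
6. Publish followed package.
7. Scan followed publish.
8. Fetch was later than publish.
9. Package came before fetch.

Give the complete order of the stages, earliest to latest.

package, lint, publish, fetch, scan, compile

The constraints fix every adjacent pair, so only one ordering works:
package → lint → publish → fetch → scan → compile.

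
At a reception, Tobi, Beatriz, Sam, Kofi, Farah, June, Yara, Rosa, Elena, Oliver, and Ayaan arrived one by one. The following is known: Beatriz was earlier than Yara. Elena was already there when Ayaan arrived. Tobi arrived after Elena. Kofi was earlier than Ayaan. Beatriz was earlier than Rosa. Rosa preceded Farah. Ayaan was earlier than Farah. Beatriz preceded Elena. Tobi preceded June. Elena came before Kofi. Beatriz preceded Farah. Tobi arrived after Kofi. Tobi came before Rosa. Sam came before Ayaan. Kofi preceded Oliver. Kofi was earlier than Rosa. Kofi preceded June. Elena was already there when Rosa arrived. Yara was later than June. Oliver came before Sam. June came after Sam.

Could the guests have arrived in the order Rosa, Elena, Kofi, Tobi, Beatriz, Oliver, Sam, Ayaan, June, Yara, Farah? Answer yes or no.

no

The constraints require Elena before Rosa, but in the proposed sequence Rosa appears ahead of Elena. That one violation is enough.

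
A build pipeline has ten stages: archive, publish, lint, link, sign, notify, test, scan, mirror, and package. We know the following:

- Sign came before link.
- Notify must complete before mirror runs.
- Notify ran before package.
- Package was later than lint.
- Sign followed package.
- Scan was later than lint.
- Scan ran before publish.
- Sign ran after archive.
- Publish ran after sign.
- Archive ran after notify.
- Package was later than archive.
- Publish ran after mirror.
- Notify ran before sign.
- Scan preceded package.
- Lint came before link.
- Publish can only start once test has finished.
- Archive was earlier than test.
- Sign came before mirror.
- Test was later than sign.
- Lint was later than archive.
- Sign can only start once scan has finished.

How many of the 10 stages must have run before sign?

5

Directly stated before sign: archive, notify, package, and scan.
Lint reaches sign via lint → scan → sign.
That's archive, lint, notify, package, and scan — 5 in all.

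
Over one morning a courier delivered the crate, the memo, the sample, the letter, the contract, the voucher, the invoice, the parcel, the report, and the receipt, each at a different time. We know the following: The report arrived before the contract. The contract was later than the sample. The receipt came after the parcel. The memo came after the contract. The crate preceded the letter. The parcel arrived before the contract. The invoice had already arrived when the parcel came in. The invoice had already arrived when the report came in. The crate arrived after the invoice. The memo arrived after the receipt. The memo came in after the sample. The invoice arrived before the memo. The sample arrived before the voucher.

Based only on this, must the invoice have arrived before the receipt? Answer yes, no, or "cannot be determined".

Chain the constraints: the invoice → the parcel → the receipt. Each link is directly stated, so the invoice comes before the receipt.

yes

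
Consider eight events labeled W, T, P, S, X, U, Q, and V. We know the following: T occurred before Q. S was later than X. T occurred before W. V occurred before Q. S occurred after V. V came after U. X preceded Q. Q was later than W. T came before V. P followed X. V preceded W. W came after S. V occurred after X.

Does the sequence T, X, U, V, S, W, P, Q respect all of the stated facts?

Check each stated constraint against the proposed order — e.g. X is ahead of Q; T is ahead of Q. Every pair is in the required order; nothing is violated.

yes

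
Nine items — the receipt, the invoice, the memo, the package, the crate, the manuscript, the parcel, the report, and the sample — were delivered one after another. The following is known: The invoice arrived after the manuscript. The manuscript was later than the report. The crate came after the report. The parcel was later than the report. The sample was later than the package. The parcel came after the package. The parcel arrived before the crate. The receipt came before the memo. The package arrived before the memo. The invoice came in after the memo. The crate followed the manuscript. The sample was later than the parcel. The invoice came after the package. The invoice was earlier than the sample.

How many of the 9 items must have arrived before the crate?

Directly stated before the crate: the manuscript, the parcel, and the report.
The package reaches the crate via the package → the parcel → the crate.
That's the manuscript, the package, the parcel, and the report — 4 in all.

4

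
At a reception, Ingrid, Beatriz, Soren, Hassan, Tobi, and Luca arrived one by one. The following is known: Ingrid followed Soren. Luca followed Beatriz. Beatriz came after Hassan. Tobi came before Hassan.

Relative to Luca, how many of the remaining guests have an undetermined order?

Forced before Luca: Beatriz, Hassan, and Tobi.
That leaves Ingrid and Soren with no forced order relative to Luca — 2.

2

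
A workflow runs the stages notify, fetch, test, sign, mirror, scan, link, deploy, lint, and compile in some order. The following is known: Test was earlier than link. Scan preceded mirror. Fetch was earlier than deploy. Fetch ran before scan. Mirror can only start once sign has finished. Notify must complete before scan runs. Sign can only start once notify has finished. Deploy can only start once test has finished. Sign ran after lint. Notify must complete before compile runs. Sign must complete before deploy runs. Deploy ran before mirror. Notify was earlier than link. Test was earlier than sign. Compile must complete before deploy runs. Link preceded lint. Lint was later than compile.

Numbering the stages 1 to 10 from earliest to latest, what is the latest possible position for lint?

7

Lint must come before deploy, mirror, and sign — 3 stages forced after it.
Everything else can be placed before lint in some valid order, so lint can sit as late as position 10 − 3 = 7.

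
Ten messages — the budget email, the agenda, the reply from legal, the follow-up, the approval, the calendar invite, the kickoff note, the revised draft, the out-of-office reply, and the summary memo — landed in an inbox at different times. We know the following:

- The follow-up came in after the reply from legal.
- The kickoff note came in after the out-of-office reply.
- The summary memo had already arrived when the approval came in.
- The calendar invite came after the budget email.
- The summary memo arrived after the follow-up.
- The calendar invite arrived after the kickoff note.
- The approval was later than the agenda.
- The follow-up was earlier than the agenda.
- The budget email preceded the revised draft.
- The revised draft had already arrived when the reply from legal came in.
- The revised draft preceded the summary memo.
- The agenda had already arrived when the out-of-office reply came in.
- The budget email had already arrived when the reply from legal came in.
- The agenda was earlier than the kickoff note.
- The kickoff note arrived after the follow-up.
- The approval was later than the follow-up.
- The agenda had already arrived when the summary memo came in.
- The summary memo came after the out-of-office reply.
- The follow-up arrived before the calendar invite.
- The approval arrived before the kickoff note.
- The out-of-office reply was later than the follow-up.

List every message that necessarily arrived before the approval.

the agenda, the budget email, the follow-up, the out-of-office reply, the reply from legal, the revised draft, the summary memo

Directly stated before the approval: the agenda, the follow-up, and the summary memo.
The budget email reaches the approval via the budget email → the reply from legal → the follow-up → the approval.
The out-of-office reply reaches the approval via the out-of-office reply → the summary memo → the approval.
The reply from legal reaches the approval via the reply from legal → the follow-up → the approval.
Likewise the revised draft reaches the approval by chaining the stated constraints.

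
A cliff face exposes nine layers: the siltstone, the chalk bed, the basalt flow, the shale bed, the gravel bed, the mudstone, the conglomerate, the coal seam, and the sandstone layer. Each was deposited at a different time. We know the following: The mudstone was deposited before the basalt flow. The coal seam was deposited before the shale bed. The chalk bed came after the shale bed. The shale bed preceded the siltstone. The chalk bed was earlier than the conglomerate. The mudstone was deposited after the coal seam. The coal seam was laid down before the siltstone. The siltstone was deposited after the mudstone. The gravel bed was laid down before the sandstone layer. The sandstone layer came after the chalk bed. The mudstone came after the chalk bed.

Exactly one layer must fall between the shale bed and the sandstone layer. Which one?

the chalk bed

Tracing the constraints gives the shale bed → the chalk bed → the sandstone layer, so the chalk bed sits after the shale bed and before the sandstone layer.
No other layer is forced both after the shale bed and before the sandstone layer.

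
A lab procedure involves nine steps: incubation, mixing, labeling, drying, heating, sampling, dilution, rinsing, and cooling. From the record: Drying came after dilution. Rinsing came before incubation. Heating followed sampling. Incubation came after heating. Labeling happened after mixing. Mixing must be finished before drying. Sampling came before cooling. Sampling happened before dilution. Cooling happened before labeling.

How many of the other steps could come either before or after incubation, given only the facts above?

Forced before incubation: heating, rinsing, and sampling.
That leaves cooling, dilution, drying, labeling, and mixing with no forced order relative to incubation — 5.

5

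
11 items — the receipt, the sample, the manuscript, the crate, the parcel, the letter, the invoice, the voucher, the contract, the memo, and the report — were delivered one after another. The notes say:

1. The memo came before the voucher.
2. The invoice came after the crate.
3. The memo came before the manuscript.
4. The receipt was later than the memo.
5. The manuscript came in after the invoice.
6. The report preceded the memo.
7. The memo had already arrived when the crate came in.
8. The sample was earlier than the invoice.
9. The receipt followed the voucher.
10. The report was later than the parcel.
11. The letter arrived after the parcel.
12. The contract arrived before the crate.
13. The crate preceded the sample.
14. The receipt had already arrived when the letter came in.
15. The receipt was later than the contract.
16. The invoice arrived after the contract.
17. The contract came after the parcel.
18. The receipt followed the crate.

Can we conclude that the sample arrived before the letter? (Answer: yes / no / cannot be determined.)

No chain of stated constraints runs from the sample to the letter, and none runs from the letter to the sample either.
So the relative order of the sample and the letter is not fixed by the given facts.

cannot be determined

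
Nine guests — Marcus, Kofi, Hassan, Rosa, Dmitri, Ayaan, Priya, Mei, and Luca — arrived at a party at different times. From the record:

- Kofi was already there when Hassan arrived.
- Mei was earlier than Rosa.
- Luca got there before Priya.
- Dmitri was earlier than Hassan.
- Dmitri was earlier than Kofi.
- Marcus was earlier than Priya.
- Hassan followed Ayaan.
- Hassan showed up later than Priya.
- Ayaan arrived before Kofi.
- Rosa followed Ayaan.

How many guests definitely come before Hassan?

6

Directly stated before Hassan: Ayaan, Dmitri, Kofi, and Priya.
Luca reaches Hassan via Luca → Priya → Hassan.
Marcus reaches Hassan via Marcus → Priya → Hassan.
No chain forces Rosa (or any of the others) ahead of Hassan.
That's Ayaan, Dmitri, Kofi, Luca, Marcus, and Priya — 6 in all.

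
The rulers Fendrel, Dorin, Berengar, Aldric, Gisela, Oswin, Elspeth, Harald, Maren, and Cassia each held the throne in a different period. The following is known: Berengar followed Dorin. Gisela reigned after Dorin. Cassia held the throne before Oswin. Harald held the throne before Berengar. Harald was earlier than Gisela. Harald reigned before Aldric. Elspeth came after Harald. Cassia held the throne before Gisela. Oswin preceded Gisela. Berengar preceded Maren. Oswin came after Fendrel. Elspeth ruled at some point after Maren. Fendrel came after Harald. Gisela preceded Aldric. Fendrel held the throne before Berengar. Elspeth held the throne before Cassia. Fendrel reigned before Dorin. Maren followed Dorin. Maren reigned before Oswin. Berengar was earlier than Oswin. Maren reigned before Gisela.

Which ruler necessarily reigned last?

Aldric

Every other ruler has a chain of constraints placing them before Aldric, so Aldric is last.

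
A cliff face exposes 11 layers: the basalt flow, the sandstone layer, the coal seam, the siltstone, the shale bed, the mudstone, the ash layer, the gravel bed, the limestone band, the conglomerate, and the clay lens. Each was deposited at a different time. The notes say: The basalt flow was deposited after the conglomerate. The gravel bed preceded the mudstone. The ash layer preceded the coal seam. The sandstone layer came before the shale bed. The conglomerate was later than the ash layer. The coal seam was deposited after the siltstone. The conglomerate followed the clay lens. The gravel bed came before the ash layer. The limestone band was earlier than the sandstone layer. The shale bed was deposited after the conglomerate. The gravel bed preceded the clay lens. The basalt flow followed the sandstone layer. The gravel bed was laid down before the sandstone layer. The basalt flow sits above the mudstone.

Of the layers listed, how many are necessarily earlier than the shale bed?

6

Directly stated before the shale bed: the conglomerate and the sandstone layer.
The ash layer reaches the shale bed via the ash layer → the conglomerate → the shale bed.
The clay lens reaches the shale bed via the clay lens → the conglomerate → the shale bed.
The gravel bed reaches the shale bed via the gravel bed → the sandstone layer → the shale bed.
Likewise the limestone band reaches the shale bed by chaining the stated constraints.
No chain forces the coal seam (or any of the others) ahead of the shale bed.
That's the ash layer, the clay lens, the conglomerate, the gravel bed, the limestone band, and the sandstone layer — 6 in all.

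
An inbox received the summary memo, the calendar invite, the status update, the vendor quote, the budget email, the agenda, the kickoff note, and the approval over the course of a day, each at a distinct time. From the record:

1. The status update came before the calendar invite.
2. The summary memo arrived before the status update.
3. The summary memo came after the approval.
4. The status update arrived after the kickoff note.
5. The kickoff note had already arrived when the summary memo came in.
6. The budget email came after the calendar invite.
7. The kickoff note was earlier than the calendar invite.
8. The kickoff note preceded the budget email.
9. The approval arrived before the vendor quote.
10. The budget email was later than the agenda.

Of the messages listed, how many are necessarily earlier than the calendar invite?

Directly stated before the calendar invite: the kickoff note and the status update.
The approval reaches the calendar invite via the approval → the summary memo → the status update → the calendar invite.
The summary memo reaches the calendar invite via the summary memo → the status update → the calendar invite.
No chain forces the agenda (or any of the others) ahead of the calendar invite.
That's the approval, the kickoff note, the status update, and the summary memo — 4 in all.

4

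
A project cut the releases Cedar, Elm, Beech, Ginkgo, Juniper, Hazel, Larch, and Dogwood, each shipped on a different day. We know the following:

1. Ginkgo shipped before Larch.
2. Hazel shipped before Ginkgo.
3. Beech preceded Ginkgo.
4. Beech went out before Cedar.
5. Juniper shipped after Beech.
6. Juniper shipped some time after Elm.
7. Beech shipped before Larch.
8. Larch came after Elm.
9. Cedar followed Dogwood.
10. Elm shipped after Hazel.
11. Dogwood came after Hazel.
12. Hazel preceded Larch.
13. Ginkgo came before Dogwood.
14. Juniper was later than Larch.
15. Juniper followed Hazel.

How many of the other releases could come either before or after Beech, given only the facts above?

2

Forced after Beech: Cedar, Dogwood, Ginkgo, Juniper, and Larch.
That leaves Elm and Hazel with no forced order relative to Beech — 2.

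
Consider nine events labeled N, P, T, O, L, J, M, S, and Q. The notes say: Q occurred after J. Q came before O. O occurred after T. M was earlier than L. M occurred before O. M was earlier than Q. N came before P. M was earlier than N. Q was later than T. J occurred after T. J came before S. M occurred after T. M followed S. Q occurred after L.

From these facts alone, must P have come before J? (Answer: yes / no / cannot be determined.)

no

Tracing the constraints gives J → S → M → N → P, so J must come before P.
That means P cannot be before J.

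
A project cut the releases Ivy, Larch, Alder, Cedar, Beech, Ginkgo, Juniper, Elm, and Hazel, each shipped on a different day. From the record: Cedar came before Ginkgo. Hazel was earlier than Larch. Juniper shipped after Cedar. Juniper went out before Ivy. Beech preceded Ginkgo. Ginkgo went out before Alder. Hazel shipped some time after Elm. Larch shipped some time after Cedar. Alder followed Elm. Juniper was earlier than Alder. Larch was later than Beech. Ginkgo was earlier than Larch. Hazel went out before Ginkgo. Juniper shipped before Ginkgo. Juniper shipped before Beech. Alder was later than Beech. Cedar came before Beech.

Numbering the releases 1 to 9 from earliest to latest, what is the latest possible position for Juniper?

Juniper must come before Alder, Beech, Ginkgo, Ivy, and Larch — 5 releases forced after it.
Everything else can be placed before Juniper in some valid order, so Juniper can sit as late as position 9 − 5 = 4.

4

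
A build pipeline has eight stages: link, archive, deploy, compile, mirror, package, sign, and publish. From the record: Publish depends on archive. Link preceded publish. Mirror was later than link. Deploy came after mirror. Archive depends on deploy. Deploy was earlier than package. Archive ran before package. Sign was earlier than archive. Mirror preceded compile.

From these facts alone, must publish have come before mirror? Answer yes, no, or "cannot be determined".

Tracing the constraints gives mirror → deploy → archive → publish, so mirror must come before publish.
That means publish cannot be before mirror.

no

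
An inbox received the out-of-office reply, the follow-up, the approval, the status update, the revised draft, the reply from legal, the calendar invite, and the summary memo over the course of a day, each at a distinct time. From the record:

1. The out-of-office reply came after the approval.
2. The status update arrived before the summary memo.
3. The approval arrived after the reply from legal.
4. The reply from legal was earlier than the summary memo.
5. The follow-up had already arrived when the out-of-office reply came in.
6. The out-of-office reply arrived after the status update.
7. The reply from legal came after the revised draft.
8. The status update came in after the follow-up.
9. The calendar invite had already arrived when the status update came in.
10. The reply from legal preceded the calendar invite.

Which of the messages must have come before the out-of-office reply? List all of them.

Directly stated before the out-of-office reply: the approval, the follow-up, and the status update.
The calendar invite reaches the out-of-office reply via the calendar invite → the status update → the out-of-office reply.
The reply from legal reaches the out-of-office reply via the reply from legal → the approval → the out-of-office reply.
The revised draft reaches the out-of-office reply via the revised draft → the reply from legal → the approval → the out-of-office reply.

the approval, the calendar invite, the follow-up, the reply from legal, the revised draft, the status update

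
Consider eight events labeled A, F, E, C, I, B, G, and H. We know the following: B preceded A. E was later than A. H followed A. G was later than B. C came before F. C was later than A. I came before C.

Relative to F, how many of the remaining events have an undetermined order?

Forced before F: A, B, C, and I.
That leaves E, G, and H with no forced order relative to F — 3.

3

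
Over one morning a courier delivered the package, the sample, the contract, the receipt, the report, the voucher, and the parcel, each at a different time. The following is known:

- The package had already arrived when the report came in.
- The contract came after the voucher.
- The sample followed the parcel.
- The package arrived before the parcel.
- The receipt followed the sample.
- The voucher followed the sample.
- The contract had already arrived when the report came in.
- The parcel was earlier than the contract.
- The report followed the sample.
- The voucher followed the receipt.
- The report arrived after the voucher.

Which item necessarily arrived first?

the package

The package has a chain of constraints placing it before every other item, so the package must be first.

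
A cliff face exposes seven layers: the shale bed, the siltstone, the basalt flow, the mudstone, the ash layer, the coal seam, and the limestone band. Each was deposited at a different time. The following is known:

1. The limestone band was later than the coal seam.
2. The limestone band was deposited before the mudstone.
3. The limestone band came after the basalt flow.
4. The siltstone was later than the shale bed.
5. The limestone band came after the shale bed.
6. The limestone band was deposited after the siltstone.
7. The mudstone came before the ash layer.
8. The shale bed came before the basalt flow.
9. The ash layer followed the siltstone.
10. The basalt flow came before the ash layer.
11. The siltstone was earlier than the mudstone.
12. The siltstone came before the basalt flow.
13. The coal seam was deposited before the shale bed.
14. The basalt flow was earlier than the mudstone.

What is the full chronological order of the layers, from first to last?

The constraints fix every adjacent pair, so only one ordering works:
the coal seam → the shale bed → the siltstone → the basalt flow → the limestone band → the mudstone → the ash layer.

the coal seam, the shale bed, the siltstone, the basalt flow, the limestone band, the mudstone, the ash layer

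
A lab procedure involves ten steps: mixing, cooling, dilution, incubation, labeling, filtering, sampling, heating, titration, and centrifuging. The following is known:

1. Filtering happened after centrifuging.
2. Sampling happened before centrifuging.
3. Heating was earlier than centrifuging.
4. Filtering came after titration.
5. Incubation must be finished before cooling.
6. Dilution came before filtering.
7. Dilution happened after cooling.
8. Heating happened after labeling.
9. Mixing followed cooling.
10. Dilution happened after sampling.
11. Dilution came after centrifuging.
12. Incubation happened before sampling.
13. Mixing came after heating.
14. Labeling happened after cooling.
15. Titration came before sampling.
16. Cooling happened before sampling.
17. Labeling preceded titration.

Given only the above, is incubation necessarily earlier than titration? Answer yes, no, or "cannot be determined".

Chain the constraints: incubation → cooling → labeling → titration. Each link is directly stated, so incubation comes before titration.

yes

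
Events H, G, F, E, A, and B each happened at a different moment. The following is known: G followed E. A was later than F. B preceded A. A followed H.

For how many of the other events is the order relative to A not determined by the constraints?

Forced before A: B, F, and H.
That leaves E and G with no forced order relative to A — 2.

2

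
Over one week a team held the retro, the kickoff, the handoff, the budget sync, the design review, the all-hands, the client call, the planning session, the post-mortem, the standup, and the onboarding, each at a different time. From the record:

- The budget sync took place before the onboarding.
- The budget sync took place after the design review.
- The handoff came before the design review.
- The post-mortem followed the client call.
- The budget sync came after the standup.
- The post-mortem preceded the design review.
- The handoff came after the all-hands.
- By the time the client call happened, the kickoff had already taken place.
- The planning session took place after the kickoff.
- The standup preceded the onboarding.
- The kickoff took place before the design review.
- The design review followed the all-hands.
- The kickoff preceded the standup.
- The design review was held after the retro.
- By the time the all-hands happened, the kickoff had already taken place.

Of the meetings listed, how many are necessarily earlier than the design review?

Directly stated before the design review: the all-hands, the handoff, the kickoff, the post-mortem, and the retro.
The client call reaches the design review via the client call → the post-mortem → the design review.
That's the all-hands, the client call, the handoff, the kickoff, the post-mortem, and the retro — 6 in all.

6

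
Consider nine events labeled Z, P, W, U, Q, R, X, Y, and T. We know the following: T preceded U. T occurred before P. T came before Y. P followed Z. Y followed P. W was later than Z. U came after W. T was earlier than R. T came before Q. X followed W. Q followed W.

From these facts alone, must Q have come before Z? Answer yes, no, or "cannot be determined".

Tracing the constraints gives Z → W → Q, so Z must come before Q.
That means Q cannot be before Z.

no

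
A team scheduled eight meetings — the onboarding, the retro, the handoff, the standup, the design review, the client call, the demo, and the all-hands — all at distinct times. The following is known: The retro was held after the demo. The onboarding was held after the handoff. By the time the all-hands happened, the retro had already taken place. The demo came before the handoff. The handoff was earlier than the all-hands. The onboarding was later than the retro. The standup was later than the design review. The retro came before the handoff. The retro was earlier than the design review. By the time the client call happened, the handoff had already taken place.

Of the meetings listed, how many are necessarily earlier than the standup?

3

Directly stated before the standup: the design review.
The demo reaches the standup via the demo → the retro → the design review → the standup.
The retro reaches the standup via the retro → the design review → the standup.
No chain forces the all-hands (or any of the others) ahead of the standup.
That's the demo, the design review, and the retro — 3 in all.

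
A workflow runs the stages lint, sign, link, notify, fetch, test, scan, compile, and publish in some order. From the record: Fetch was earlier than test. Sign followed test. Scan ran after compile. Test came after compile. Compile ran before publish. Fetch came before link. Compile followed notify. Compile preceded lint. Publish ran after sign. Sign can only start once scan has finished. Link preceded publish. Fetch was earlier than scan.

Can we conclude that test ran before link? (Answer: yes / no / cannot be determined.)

No chain of stated constraints runs from test to link, and none runs from link to test either.
So the relative order of test and link is not fixed by the given facts.

cannot be determined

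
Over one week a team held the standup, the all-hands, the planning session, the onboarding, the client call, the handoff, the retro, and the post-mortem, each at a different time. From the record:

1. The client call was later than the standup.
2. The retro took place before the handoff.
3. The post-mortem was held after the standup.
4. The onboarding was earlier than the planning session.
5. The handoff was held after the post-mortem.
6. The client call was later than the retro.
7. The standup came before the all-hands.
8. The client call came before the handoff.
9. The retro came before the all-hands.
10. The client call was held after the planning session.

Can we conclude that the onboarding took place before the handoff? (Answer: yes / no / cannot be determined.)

Chain the constraints: the onboarding → the planning session → the client call → the handoff. Each link is directly stated, so the onboarding comes before the handoff.

yes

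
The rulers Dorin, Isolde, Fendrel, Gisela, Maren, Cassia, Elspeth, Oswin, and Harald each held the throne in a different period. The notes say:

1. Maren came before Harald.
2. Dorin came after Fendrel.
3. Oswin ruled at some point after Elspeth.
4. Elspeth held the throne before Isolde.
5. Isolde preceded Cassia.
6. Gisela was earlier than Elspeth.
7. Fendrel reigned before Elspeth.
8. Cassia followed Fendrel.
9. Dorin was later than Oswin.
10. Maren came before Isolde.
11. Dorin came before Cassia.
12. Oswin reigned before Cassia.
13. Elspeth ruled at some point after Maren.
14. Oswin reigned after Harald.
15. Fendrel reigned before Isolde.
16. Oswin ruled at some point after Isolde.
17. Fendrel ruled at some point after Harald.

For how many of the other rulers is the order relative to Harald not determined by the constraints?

Forced before Harald: Maren; forced after Harald: Cassia, Dorin, Elspeth, Fendrel, Isolde, and Oswin.
That leaves Gisela with no forced order relative to Harald — 1.

1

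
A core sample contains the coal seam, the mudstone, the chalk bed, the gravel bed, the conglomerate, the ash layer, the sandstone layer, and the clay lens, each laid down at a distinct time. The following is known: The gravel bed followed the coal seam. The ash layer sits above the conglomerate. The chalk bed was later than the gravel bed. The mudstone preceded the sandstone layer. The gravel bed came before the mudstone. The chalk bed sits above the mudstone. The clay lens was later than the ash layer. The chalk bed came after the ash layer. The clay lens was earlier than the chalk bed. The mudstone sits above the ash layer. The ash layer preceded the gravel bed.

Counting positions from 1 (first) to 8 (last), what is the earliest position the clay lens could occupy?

3

The ash layer and the conglomerate must both come before the clay lens — 2 forced predecessors.
Nothing else is forced ahead of the clay lens, so its earliest slot is position 2 + 1 = 3.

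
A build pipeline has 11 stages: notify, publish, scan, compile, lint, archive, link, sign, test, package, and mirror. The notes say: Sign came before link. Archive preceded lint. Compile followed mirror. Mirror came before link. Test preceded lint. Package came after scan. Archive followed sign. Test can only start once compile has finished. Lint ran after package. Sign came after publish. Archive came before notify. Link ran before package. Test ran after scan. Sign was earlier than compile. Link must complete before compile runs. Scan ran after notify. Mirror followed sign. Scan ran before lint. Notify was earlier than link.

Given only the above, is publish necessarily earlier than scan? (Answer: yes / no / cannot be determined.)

yes

Chain the constraints: publish → sign → archive → notify → scan. Each link is directly stated, so publish comes before scan.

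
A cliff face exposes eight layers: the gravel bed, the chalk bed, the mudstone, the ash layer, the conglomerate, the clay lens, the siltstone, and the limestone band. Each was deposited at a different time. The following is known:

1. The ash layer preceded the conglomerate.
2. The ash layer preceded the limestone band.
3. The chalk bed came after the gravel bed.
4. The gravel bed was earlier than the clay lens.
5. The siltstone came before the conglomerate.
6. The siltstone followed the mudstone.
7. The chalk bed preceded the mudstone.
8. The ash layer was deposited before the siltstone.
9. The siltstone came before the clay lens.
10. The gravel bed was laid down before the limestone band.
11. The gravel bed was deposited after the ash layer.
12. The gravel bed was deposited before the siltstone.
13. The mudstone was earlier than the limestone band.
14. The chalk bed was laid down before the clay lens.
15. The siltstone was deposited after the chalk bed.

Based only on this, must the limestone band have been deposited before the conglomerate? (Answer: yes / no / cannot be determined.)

cannot be determined

No chain of stated constraints runs from the limestone band to the conglomerate, and none runs from the conglomerate to the limestone band either.
So the relative order of the limestone band and the conglomerate is not fixed by the given facts.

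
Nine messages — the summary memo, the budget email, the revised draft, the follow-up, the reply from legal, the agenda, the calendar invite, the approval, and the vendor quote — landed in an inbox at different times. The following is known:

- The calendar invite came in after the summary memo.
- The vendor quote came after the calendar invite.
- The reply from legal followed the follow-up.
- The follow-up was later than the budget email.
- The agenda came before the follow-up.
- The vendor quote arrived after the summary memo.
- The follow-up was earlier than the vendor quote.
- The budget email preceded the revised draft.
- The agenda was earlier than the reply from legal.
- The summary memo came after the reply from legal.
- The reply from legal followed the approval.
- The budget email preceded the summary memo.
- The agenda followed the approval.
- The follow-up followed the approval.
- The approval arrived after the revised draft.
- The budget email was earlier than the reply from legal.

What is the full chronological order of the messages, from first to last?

the budget email, the revised draft, the approval, the agenda, the follow-up, the reply from legal, the summary memo, the calendar invite, the vendor quote

The constraints fix every adjacent pair, so only one ordering works:
the budget email → the revised draft → the approval → the agenda → the follow-up → the reply from legal → the summary memo → the calendar invite → the vendor quote.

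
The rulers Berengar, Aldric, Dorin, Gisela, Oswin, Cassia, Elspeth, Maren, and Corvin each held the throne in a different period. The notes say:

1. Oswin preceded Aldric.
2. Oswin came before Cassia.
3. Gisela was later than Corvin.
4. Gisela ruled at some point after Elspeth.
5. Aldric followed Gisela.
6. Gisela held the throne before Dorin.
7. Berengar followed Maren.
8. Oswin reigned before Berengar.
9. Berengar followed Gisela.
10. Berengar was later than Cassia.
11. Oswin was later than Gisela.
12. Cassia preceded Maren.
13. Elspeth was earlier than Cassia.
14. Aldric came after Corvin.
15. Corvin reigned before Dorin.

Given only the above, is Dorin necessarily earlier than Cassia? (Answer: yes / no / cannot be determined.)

cannot be determined

No chain of stated constraints runs from Dorin to Cassia, and none runs from Cassia to Dorin either.
So the relative order of Dorin and Cassia is not fixed by the given facts.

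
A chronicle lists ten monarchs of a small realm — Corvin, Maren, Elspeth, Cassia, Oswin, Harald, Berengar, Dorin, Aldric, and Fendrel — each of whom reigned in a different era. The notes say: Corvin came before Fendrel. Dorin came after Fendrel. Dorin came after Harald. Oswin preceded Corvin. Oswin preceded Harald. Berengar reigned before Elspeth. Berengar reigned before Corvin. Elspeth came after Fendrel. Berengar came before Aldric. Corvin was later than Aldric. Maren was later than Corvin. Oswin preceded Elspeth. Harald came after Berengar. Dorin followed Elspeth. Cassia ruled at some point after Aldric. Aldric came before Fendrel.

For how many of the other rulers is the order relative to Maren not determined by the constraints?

Forced before Maren: Aldric, Berengar, Corvin, and Oswin.
That leaves Cassia, Dorin, Elspeth, Fendrel, and Harald with no forced order relative to Maren — 5.

5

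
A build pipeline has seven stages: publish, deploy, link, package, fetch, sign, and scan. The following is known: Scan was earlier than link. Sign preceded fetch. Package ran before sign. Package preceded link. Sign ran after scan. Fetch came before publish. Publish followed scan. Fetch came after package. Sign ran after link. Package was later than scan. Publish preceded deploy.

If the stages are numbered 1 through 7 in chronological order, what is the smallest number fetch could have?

5

Link, package, scan, and sign must all come before fetch — 4 forced predecessors.
Nothing else is forced ahead of fetch, so its earliest slot is position 4 + 1 = 5.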